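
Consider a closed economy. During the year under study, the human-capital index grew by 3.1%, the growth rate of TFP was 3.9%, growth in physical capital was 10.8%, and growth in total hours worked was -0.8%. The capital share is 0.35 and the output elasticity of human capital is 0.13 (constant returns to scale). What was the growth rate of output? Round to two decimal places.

Labor's share = 1 − 0.35 − 0.13 = 0.52.
Physical capital: 0.35 × 10.8 = 3.78 pp.
The human-capital index: 0.13 × 3.1 = 0.403 pp.
Total hours worked: 0.52 × (-0.8) = -0.416 pp.
Output growth = 3.9 + 3.767 = 7.667%.

7.67%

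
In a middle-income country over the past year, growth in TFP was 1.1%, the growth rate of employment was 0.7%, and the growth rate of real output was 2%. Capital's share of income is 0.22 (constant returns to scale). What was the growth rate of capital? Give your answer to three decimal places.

Labor's share = 1 − 0.22 = 0.78.
gY = gA + 0.78×0.7 + 0.22×g.
0.22×g = 2 − 1.1 − 0.546 = 0.354.
g = 0.354 / 0.22 = 1.60909%.

Capital growth was 1.609%.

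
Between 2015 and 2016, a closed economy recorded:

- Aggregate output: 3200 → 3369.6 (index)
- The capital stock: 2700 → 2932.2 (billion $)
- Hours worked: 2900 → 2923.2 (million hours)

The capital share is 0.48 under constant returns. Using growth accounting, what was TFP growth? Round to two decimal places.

TFP growth was 0.76%.

Aggregate output growth = (3369.6 − 3200) / 3200 = 5.3%.
The capital stock growth = (2932.2 − 2700) / 2700 = 8.6%.
Hours worked growth = (2923.2 − 2900) / 2900 = 0.8%.
Labor's share = 1 − 0.48 = 0.52.
The capital stock: 0.48 × 8.6 = 4.128 pp.
Hours worked: 0.52 × 0.8 = 0.416 pp.
TFP growth = 5.3 − 4.544 = 0.756%.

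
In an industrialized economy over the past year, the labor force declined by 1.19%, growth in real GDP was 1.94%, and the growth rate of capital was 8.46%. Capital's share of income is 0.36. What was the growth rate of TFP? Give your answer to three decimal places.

-0.344%

Labor's share = 1 − 0.36 = 0.64.
Capital: 0.36 × 8.46 = 3.0456 pp.
The labor force: 0.64 × (-1.19) = -0.7616 pp.
TFP growth = 1.94 − 2.284 = -0.344%.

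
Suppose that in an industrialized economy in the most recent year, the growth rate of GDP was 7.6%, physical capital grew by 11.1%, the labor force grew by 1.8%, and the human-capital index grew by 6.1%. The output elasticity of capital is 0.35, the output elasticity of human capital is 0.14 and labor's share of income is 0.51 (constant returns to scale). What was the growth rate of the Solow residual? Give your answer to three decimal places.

1.943%

Labor's share = 1 − 0.35 − 0.14 = 0.51.
Physical capital: 0.35 × 11.1 = 3.885 pp.
The human-capital index: 0.14 × 6.1 = 0.854 pp.
The labor force: 0.51 × 1.8 = 0.918 pp.
TFP growth = 7.6 − 5.657 = 1.943%.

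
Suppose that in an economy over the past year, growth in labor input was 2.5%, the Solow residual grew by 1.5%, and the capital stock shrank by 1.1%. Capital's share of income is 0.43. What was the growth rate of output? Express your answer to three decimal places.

Output growth was 2.452%.

Labor's share = 1 − 0.43 = 0.57.
The capital stock: 0.43 × (-1.1) = -0.473 pp.
Labor input: 0.57 × 2.5 = 1.425 pp.
Output growth = 1.5 + 0.952 = 2.452%.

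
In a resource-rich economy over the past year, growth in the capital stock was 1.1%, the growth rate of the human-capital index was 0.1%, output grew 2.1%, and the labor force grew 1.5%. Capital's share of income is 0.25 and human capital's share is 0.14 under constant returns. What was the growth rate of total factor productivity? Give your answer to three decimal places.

Labor's share = 1 − 0.25 − 0.14 = 0.61.
The capital stock: 0.25 × 1.1 = 0.275 pp.
The human-capital index: 0.14 × 0.1 = 0.014 pp.
The labor force: 0.61 × 1.5 = 0.915 pp.
TFP growth = 2.1 − 1.204 = 0.896%.

Total factor productivity growth was 0.896%.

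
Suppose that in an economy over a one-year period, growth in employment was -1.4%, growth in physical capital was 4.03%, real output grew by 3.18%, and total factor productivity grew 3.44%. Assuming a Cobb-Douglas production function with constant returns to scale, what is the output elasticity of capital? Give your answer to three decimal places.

gY = gA + α·gK + (1−α)·gL, so gY − gA − gL = α(gK − gL).
3.18 − 3.44 + 1.4 = α × (4.03 − (-1.4)).
1.14 = 5.43 α, so α = 0.20994.

The output elasticity of capital is 0.210.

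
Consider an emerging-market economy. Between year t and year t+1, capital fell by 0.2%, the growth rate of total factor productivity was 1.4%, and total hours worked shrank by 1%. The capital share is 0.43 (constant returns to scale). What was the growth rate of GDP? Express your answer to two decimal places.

Labor's share = 1 − 0.43 = 0.57.
Capital: 0.43 × (-0.2) = -0.086 pp.
Total hours worked: 0.57 × (-1) = -0.57 pp.
Output growth = 1.4 + (-0.656) = 0.744%.

GDP growth was 0.74%.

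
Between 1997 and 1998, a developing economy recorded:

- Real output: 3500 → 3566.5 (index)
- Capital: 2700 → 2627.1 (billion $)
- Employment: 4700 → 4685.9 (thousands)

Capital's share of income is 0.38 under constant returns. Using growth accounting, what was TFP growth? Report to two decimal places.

3.11%

Real output growth = (3566.5 − 3500) / 3500 = 1.9%.
Capital growth = (2627.1 − 2700) / 2700 = -2.7%.
Employment growth = (4685.9 − 4700) / 4700 = -0.3%.
Labor's share = 1 − 0.38 = 0.62.
Capital: 0.38 × (-2.7) = -1.026 pp.
Employment: 0.62 × (-0.3) = -0.186 pp.
TFP growth = 1.9 + 1.212 = 3.112%.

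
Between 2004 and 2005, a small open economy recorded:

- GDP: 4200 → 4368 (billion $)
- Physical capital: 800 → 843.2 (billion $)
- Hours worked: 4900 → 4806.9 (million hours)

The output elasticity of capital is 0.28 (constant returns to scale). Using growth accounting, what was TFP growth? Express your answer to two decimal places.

3.86%

GDP growth = (4368 − 4200) / 4200 = 4%.
Physical capital growth = (843.2 − 800) / 800 = 5.4%.
Hours worked growth = (4806.9 − 4900) / 4900 = -1.9%.
Labor's share = 1 − 0.28 = 0.72.
Physical capital: 0.28 × 5.4 = 1.512 pp.
Hours worked: 0.72 × (-1.9) = -1.368 pp.
TFP growth = 4 − 0.144 = 3.856%.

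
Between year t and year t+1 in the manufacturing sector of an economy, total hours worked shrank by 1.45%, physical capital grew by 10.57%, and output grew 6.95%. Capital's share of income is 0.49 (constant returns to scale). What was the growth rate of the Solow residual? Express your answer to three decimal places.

The Solow residual grew 2.510%.

Labor's share = 1 − 0.49 = 0.51.
Physical capital: 0.49 × 10.57 = 5.1793 pp.
Total hours worked: 0.51 × (-1.45) = -0.7395 pp.
TFP growth = 6.95 − 4.4398 = 2.5102%.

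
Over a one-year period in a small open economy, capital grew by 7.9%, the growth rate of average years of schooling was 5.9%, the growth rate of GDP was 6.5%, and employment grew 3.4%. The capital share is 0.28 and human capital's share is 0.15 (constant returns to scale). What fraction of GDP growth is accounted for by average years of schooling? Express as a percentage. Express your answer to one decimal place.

Average years of schooling accounted for 13.6% of growth.

Average years of schooling contributed 0.15 × 5.9 = 0.885 pp.
Share of growth = 0.885 / 6.5 × 100 = 13.615%.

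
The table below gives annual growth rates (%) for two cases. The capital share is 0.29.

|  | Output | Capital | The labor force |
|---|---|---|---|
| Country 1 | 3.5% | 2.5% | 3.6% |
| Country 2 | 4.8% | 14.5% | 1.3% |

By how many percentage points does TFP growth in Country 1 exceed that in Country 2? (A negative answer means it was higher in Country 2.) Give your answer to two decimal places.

0.55 percentage points

Labor's share = 1 − 0.29 = 0.71.
Country 1: TFP = 3.5 − 0.725 − 2.556 = 0.219%.
Country 2: TFP = 4.8 − 4.205 − 0.923 = -0.328%.
Difference = 0.219 − (-0.328) = 0.547 pp.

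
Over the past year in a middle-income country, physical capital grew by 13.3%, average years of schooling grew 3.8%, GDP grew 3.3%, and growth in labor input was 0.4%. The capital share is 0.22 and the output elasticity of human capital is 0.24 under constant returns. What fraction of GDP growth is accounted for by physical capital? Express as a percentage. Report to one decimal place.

88.7%

Physical capital contributed 0.22 × 13.3 = 2.926 pp.
Share of growth = 2.926 / 3.3 × 100 = 88.667%.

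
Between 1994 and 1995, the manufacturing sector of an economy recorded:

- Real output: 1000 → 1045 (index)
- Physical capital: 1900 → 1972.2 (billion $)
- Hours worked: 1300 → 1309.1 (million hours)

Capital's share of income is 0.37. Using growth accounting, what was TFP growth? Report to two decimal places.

TFP grew 2.65%.

Real output growth = (1045 − 1000) / 1000 = 4.5%.
Physical capital growth = (1972.2 − 1900) / 1900 = 3.8%.
Hours worked growth = (1309.1 − 1300) / 1300 = 0.7%.
Labor's share = 1 − 0.37 = 0.63.
Physical capital: 0.37 × 3.8 = 1.406 pp.
Hours worked: 0.63 × 0.7 = 0.441 pp.
TFP growth = 4.5 − 1.847 = 2.653%.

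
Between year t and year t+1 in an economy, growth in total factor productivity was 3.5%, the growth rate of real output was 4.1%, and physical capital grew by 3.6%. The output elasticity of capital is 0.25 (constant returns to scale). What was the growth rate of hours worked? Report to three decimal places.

-0.400%

Labor's share = 1 − 0.25 = 0.75.
gY = gA + 0.25×3.6 + 0.75×g.
0.75×g = 4.1 − 3.5 − 0.9 = -0.3.
g = -0.3 / 0.75 = -0.4%.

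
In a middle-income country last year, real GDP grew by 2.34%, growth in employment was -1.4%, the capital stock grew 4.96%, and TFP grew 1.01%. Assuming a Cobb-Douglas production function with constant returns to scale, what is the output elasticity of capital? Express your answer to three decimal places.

gY = gA + α·gK + (1−α)·gL, so gY − gA − gL = α(gK − gL).
2.34 − 1.01 + 1.4 = α × (4.96 − (-1.4)).
2.73 = 6.36 α, so α = 0.42925.

The output elasticity of capital is 0.429.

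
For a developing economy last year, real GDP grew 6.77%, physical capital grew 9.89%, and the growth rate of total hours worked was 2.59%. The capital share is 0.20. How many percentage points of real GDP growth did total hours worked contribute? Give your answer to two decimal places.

Labor's share = 1 − 0.2 = 0.8.
Contribution = share × growth = 0.8 × 2.59 = 2.072 pp.

2.07 percentage points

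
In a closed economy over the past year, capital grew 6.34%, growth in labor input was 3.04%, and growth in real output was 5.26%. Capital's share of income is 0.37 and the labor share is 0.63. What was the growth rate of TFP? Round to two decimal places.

1.00%

Labor's share = 1 − 0.37 = 0.63.
Capital: 0.37 × 6.34 = 2.3458 pp.
Labor input: 0.63 × 3.04 = 1.9152 pp.
TFP growth = 5.26 − 4.261 = 0.999%.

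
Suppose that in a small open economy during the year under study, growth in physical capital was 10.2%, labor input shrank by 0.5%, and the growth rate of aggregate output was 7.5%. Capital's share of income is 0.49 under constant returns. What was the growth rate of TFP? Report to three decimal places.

2.757%

Labor's share = 1 − 0.49 = 0.51.
Physical capital: 0.49 × 10.2 = 4.998 pp.
Labor input: 0.51 × (-0.5) = -0.255 pp.
TFP growth = 7.5 − 4.743 = 2.757%.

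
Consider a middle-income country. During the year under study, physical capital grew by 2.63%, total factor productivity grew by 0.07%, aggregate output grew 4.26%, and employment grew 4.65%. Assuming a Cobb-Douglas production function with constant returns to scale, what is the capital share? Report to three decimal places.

The capital share is 0.228.

gY = gA + α·gK + (1−α)·gL, so gY − gA − gL = α(gK − gL).
4.26 − 0.07 − 4.65 = α × (2.63 − 4.65).
-0.46 = -2.02 α, so α = 0.22772.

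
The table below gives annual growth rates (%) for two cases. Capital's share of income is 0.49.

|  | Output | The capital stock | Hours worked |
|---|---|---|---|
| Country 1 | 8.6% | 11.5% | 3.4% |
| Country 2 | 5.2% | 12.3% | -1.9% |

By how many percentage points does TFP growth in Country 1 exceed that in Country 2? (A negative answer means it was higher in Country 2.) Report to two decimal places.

Labor's share = 1 − 0.49 = 0.51.
Country 1: TFP = 8.6 − 5.635 − 1.734 = 1.231%.
Country 2: TFP = 5.2 − 6.027 + 0.969 = 0.142%.
Difference = 1.231 − (0.142) = 1.089 pp.

1.09 percentage points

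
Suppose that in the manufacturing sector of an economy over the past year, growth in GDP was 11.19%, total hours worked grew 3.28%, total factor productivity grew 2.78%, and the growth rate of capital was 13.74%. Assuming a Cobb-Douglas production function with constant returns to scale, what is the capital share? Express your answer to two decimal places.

gY = gA + α·gK + (1−α)·gL, so gY − gA − gL = α(gK − gL).
11.19 − 2.78 − 3.28 = α × (13.74 − 3.28).
5.13 = 10.46 α, so α = 0.4904.

The capital share is 0.49.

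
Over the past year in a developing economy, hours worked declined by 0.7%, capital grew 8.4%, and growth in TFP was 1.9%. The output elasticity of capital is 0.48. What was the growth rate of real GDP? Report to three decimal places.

Labor's share = 1 − 0.48 = 0.52.
Capital: 0.48 × 8.4 = 4.032 pp.
Hours worked: 0.52 × (-0.7) = -0.364 pp.
Output growth = 1.9 + 3.668 = 5.568%.

5.568%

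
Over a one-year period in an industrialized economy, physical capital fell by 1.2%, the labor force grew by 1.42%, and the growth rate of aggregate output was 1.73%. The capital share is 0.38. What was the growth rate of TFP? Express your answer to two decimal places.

1.31%

Labor's share = 1 − 0.38 = 0.62.
Physical capital: 0.38 × (-1.2) = -0.456 pp.
The labor force: 0.62 × 1.42 = 0.8804 pp.
TFP growth = 1.73 − 0.4244 = 1.3056%.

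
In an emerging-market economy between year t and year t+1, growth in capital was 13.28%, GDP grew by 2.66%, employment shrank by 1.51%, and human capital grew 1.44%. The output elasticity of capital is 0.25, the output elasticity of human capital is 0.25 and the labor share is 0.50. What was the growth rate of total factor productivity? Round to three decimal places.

Labor's share = 1 − 0.25 − 0.25 = 0.5.
Capital: 0.25 × 13.28 = 3.32 pp.
Human capital: 0.25 × 1.44 = 0.36 pp.
Employment: 0.5 × (-1.51) = -0.755 pp.
TFP growth = 2.66 − 2.925 = -0.265%.

-0.265%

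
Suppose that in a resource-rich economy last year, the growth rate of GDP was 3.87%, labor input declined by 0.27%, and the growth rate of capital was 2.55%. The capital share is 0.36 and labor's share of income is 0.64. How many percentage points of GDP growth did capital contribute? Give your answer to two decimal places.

0.92 pp

Contribution = share × growth = 0.36 × 2.55 = 0.918 pp.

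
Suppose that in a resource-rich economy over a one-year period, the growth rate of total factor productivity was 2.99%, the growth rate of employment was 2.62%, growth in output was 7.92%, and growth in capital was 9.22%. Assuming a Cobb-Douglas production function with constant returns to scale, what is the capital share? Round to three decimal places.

α = 0.350

gY = gA + α·gK + (1−α)·gL, so gY − gA − gL = α(gK − gL).
7.92 − 2.99 − 2.62 = α × (9.22 − 2.62).
2.31 = 6.6 α, so α = 0.35.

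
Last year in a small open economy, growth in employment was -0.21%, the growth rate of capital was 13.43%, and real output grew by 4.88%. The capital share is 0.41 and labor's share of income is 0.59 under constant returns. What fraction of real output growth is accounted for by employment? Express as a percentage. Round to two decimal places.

Labor's share = 1 − 0.41 = 0.59.
Employment contributed 0.59 × (-0.21) = -0.1239 pp.
Share of growth = -0.1239 / 4.88 × 100 = -2.5389%.

Employment accounted for -2.54% of growth.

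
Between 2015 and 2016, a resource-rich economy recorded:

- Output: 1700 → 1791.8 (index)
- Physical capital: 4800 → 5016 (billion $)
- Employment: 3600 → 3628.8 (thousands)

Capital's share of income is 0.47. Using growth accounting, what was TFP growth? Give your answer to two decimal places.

Output growth = (1791.8 − 1700) / 1700 = 5.4%.
Physical capital growth = (5016 − 4800) / 4800 = 4.5%.
Employment growth = (3628.8 − 3600) / 3600 = 0.8%.
Labor's share = 1 − 0.47 = 0.53.
Physical capital: 0.47 × 4.5 = 2.115 pp.
Employment: 0.53 × 0.8 = 0.424 pp.
TFP growth = 5.4 − 2.539 = 2.861%.

2.86%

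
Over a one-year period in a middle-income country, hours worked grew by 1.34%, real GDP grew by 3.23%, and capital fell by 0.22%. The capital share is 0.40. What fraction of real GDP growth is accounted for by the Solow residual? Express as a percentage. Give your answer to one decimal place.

The Solow residual accounted for 77.8% of growth.

Labor's share = 1 − 0.4 = 0.6.
Capital: 0.4 × (-0.22) = -0.088 pp.
Hours worked: 0.6 × 1.34 = 0.804 pp.
TFP growth = 3.23 − 0.716 = 2.514%.
TFP share of growth = 2.514 / 3.23 × 100 = 77.833%.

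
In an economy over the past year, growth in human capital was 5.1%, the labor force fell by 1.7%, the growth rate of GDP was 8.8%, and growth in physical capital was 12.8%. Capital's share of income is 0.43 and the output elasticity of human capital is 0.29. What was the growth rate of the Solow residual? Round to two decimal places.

2.29%

Labor's share = 1 − 0.43 − 0.29 = 0.28.
Physical capital: 0.43 × 12.8 = 5.504 pp.
Human capital: 0.29 × 5.1 = 1.479 pp.
The labor force: 0.28 × (-1.7) = -0.476 pp.
TFP growth = 8.8 − 6.507 = 2.293%.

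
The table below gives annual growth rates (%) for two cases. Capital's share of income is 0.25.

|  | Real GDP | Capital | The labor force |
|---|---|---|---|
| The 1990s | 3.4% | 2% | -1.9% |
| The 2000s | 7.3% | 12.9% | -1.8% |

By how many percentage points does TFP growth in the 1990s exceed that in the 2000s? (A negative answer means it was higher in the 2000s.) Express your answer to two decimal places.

Labor's share = 1 − 0.25 = 0.75.
The 1990s: TFP = 3.4 − 0.5 + 1.425 = 4.325%.
The 2000s: TFP = 7.3 − 3.225 + 1.35 = 5.425%.
Difference = 4.325 − (5.425) = -1.1 pp.

-1.10 percentage points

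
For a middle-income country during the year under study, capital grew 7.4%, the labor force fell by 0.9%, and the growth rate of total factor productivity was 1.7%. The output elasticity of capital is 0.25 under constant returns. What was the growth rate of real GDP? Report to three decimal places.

Real GDP growth was 2.875%.

Labor's share = 1 − 0.25 = 0.75.
Capital: 0.25 × 7.4 = 1.85 pp.
The labor force: 0.75 × (-0.9) = -0.675 pp.
Output growth = 1.7 + 1.175 = 2.875%.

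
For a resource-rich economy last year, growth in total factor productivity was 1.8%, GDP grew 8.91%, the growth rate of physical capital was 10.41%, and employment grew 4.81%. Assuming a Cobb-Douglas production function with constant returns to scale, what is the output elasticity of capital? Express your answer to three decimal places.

gY = gA + α·gK + (1−α)·gL, so gY − gA − gL = α(gK − gL).
8.91 − 1.8 − 4.81 = α × (10.41 − 4.81).
2.3 = 5.6 α, so α = 0.41071.

α = 0.411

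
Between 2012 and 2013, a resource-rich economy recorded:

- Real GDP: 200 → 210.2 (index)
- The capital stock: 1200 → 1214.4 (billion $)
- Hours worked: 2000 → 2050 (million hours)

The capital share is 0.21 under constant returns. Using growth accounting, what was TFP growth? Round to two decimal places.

2.87%

Real GDP growth = (210.2 − 200) / 200 = 5.1%.
The capital stock growth = (1214.4 − 1200) / 1200 = 1.2%.
Hours worked growth = (2050 − 2000) / 2000 = 2.5%.
Labor's share = 1 − 0.21 = 0.79.
The capital stock: 0.21 × 1.2 = 0.252 pp.
Hours worked: 0.79 × 2.5 = 1.975 pp.
TFP growth = 5.1 − 2.227 = 2.873%.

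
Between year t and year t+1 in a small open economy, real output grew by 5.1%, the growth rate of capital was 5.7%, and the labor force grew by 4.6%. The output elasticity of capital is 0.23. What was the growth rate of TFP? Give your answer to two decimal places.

TFP growth was 0.25%.

Labor's share = 1 − 0.23 = 0.77.
Capital: 0.23 × 5.7 = 1.311 pp.
The labor force: 0.77 × 4.6 = 3.542 pp.
TFP growth = 5.1 − 4.853 = 0.247%.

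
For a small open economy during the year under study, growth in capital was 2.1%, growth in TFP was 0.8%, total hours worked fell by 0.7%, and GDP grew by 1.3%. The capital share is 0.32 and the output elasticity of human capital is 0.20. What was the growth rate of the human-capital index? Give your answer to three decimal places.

The human-capital index grew 0.820%.

Labor's share = 1 − 0.32 − 0.2 = 0.48.
gY = gA + 0.32×2.1 + 0.48×(-0.7) + 0.2×g.
0.2×g = 1.3 − 0.8 − 0.336 = 0.164.
g = 0.164 / 0.2 = 0.82%.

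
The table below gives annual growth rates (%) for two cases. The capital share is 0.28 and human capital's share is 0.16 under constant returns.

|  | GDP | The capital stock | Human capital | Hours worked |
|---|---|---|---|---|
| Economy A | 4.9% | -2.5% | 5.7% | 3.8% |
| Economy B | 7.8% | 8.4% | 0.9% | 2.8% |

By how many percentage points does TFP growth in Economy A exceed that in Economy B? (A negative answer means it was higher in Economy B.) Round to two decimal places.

-1.18 percentage points

Labor's share = 1 − 0.28 − 0.16 = 0.56.
Economy A: TFP = 4.9 + 0.7 − 0.912 − 2.128 = 2.56%.
Economy B: TFP = 7.8 − 2.352 − 0.144 − 1.568 = 3.736%.
Difference = 2.56 − (3.736) = -1.176 pp.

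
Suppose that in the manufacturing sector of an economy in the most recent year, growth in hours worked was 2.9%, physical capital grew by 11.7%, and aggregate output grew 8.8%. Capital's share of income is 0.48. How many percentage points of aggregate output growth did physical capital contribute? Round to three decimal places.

Contribution = share × growth = 0.48 × 11.7 = 5.616 pp.

5.616 pp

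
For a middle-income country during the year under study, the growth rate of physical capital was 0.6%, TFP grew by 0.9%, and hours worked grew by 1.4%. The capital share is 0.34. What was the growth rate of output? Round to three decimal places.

Output grew 2.028%.

Labor's share = 1 − 0.34 = 0.66.
Physical capital: 0.34 × 0.6 = 0.204 pp.
Hours worked: 0.66 × 1.4 = 0.924 pp.
Output growth = 0.9 + 1.128 = 2.028%.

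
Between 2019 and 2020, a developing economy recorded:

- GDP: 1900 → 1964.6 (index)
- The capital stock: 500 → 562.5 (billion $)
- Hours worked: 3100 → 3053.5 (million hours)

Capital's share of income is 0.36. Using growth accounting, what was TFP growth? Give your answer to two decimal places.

GDP growth = (1964.6 − 1900) / 1900 = 3.4%.
The capital stock growth = (562.5 − 500) / 500 = 12.5%.
Hours worked growth = (3053.5 − 3100) / 3100 = -1.5%.
Labor's share = 1 − 0.36 = 0.64.
The capital stock: 0.36 × 12.5 = 4.5 pp.
Hours worked: 0.64 × (-1.5) = -0.96 pp.
TFP growth = 3.4 − 3.54 = -0.14%.

-0.14%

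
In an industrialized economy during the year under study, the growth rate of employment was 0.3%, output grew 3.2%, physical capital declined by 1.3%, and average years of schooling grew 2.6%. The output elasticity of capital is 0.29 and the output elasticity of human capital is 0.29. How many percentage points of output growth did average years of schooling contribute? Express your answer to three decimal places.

0.754

Contribution = share × growth = 0.29 × 2.6 = 0.754 pp.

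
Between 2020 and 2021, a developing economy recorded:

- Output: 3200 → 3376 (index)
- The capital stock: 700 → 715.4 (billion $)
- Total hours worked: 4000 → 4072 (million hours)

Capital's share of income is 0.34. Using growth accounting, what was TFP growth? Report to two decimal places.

3.56%

Output growth = (3376 − 3200) / 3200 = 5.5%.
The capital stock growth = (715.4 − 700) / 700 = 2.2%.
Total hours worked growth = (4072 − 4000) / 4000 = 1.8%.
Labor's share = 1 − 0.34 = 0.66.
The capital stock: 0.34 × 2.2 = 0.748 pp.
Total hours worked: 0.66 × 1.8 = 1.188 pp.
TFP growth = 5.5 − 1.936 = 3.564%.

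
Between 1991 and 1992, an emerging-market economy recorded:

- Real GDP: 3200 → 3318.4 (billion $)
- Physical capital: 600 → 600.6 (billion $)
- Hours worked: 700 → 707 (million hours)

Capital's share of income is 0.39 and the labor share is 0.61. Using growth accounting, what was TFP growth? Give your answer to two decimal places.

TFP growth was 3.05%.

Real GDP growth = (3318.4 − 3200) / 3200 = 3.7%.
Physical capital growth = (600.6 − 600) / 600 = 0.1%.
Hours worked growth = (707 − 700) / 700 = 1%.
Labor's share = 1 − 0.39 = 0.61.
Physical capital: 0.39 × 0.1 = 0.039 pp.
Hours worked: 0.61 × 1 = 0.61 pp.
TFP growth = 3.7 − 0.649 = 3.051%.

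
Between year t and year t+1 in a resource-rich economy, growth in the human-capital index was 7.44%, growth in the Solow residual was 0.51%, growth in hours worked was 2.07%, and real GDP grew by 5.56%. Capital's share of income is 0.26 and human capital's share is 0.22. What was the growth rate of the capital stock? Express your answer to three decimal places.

The capital stock grew 8.988%.

Labor's share = 1 − 0.26 − 0.22 = 0.52.
gY = gA + 0.22×7.44 + 0.52×2.07 + 0.26×g.
0.26×g = 5.56 − 0.51 − 2.7132 = 2.3368.
g = 2.3368 / 0.26 = 8.98769%.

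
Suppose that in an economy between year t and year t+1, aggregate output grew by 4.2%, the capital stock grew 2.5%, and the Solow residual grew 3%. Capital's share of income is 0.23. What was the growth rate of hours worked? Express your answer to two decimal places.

Labor's share = 1 − 0.23 = 0.77.
gY = gA + 0.23×2.5 + 0.77×g.
0.77×g = 4.2 − 3 − 0.575 = 0.625.
g = 0.625 / 0.77 = 0.8117%.

0.81%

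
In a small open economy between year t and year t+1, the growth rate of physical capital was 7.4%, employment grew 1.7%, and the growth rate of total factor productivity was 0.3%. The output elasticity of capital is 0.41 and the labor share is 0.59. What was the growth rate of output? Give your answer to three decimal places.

Labor's share = 1 − 0.41 = 0.59.
Physical capital: 0.41 × 7.4 = 3.034 pp.
Employment: 0.59 × 1.7 = 1.003 pp.
Output growth = 0.3 + 4.037 = 4.337%.

Output grew 4.337%.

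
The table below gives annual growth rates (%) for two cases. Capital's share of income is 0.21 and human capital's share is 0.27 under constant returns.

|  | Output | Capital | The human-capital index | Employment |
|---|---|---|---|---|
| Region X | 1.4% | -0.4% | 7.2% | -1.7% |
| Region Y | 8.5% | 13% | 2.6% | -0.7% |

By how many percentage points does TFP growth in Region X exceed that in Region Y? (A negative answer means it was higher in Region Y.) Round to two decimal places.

Labor's share = 1 − 0.21 − 0.27 = 0.52.
Region X: TFP = 1.4 + 0.084 − 1.944 + 0.884 = 0.424%.
Region Y: TFP = 8.5 − 2.73 − 0.702 + 0.364 = 5.432%.
Difference = 0.424 − (5.432) = -5.008 pp.

-5.01 percentage points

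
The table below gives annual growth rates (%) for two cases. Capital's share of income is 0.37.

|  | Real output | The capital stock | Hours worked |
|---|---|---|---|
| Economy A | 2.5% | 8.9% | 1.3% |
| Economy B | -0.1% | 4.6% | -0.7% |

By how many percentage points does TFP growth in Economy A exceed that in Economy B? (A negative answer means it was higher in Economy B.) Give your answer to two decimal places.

Labor's share = 1 − 0.37 = 0.63.
Economy A: TFP = 2.5 − 3.293 − 0.819 = -1.612%.
Economy B: TFP = -0.1 − 1.702 + 0.441 = -1.361%.
Difference = -1.612 − (-1.361) = -0.251 pp.

-0.25 percentage points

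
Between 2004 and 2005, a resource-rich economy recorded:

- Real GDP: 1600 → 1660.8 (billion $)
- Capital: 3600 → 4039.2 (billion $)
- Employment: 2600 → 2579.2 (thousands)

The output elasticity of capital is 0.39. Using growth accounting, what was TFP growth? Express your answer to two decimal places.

Real GDP growth = (1660.8 − 1600) / 1600 = 3.8%.
Capital growth = (4039.2 − 3600) / 3600 = 12.2%.
Employment growth = (2579.2 − 2600) / 2600 = -0.8%.
Labor's share = 1 − 0.39 = 0.61.
Capital: 0.39 × 12.2 = 4.758 pp.
Employment: 0.61 × (-0.8) = -0.488 pp.
TFP growth = 3.8 − 4.27 = -0.47%.

-0.47%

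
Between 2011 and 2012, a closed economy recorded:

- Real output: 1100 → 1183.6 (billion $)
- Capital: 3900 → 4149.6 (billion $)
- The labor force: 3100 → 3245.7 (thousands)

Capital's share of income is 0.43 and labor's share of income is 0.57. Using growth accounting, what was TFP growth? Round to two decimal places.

Real output growth = (1183.6 − 1100) / 1100 = 7.6%.
Capital growth = (4149.6 − 3900) / 3900 = 6.4%.
The labor force growth = (3245.7 − 3100) / 3100 = 4.7%.
Labor's share = 1 − 0.43 = 0.57.
Capital: 0.43 × 6.4 = 2.752 pp.
The labor force: 0.57 × 4.7 = 2.679 pp.
TFP growth = 7.6 − 5.431 = 2.169%.

2.17%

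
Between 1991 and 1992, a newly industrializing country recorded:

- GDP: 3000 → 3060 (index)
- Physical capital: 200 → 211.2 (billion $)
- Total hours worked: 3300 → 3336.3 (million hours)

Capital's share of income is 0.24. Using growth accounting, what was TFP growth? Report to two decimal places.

GDP growth = (3060 − 3000) / 3000 = 2%.
Physical capital growth = (211.2 − 200) / 200 = 5.6%.
Total hours worked growth = (3336.3 − 3300) / 3300 = 1.1%.
Labor's share = 1 − 0.24 = 0.76.
Physical capital: 0.24 × 5.6 = 1.344 pp.
Total hours worked: 0.76 × 1.1 = 0.836 pp.
TFP growth = 2 − 2.18 = -0.18%.

-0.18%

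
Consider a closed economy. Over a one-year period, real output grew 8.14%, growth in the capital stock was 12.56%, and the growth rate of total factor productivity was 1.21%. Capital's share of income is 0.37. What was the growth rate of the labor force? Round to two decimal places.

Labor's share = 1 − 0.37 = 0.63.
gY = gA + 0.37×12.56 + 0.63×g.
0.63×g = 8.14 − 1.21 − 4.6472 = 2.2828.
g = 2.2828 / 0.63 = 3.6235%.

The labor force grew 3.62%.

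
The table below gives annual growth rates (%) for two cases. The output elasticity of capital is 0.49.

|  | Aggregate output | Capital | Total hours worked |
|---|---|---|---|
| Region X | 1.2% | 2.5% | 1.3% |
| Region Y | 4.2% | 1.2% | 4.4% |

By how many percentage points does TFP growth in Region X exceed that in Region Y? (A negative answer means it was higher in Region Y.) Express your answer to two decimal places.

Labor's share = 1 − 0.49 = 0.51.
Region X: TFP = 1.2 − 1.225 − 0.663 = -0.688%.
Region Y: TFP = 4.2 − 0.588 − 2.244 = 1.368%.
Difference = -0.688 − (1.368) = -2.056 pp.

-2.06 percentage points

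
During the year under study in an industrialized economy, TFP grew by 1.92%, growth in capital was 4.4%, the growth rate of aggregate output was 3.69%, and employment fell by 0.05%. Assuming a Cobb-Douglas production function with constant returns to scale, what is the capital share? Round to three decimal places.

0.409

gY = gA + α·gK + (1−α)·gL, so gY − gA − gL = α(gK − gL).
3.69 − 1.92 + 0.05 = α × (4.4 − (-0.05)).
1.82 = 4.45 α, so α = 0.40899.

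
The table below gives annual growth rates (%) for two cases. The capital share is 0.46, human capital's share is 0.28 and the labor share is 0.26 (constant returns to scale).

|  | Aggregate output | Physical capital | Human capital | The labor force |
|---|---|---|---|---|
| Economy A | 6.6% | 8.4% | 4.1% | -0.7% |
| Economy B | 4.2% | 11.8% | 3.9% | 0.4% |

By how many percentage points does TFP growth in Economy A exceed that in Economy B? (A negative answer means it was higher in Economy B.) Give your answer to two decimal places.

Labor's share = 1 − 0.46 − 0.28 = 0.26.
Economy A: TFP = 6.6 − 3.864 − 1.148 + 0.182 = 1.77%.
Economy B: TFP = 4.2 − 5.428 − 1.092 − 0.104 = -2.424%.
Difference = 1.77 − (-2.424) = 4.194 pp.

4.19 percentage points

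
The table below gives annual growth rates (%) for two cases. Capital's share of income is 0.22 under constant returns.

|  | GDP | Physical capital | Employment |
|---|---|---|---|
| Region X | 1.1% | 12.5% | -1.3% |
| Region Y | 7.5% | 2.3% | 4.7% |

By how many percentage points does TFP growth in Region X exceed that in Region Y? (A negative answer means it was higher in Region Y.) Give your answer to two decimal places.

-3.96 percentage points

Labor's share = 1 − 0.22 = 0.78.
Region X: TFP = 1.1 − 2.75 + 1.014 = -0.636%.
Region Y: TFP = 7.5 − 0.506 − 3.666 = 3.328%.
Difference = -0.636 − (3.328) = -3.964 pp.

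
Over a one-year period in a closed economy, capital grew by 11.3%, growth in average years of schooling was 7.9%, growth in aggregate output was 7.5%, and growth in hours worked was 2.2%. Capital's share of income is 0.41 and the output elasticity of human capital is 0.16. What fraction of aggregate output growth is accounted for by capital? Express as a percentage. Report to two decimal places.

Capital contributed 0.41 × 11.3 = 4.633 pp.
Share of growth = 4.633 / 7.5 × 100 = 61.7733%.

Capital accounted for 61.77% of growth.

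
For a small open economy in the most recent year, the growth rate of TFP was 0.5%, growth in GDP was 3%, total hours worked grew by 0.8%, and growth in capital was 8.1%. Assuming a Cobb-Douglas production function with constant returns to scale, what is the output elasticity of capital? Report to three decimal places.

gY = gA + α·gK + (1−α)·gL, so gY − gA − gL = α(gK − gL).
3 − 0.5 − 0.8 = α × (8.1 − 0.8).
1.7 = 7.3 α, so α = 0.23288.

The output elasticity of capital is 0.233.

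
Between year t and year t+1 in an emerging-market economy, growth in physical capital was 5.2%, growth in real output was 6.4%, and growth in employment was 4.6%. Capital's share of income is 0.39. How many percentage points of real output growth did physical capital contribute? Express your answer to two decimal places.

Contribution = share × growth = 0.39 × 5.2 = 2.028 pp.

2.03 pp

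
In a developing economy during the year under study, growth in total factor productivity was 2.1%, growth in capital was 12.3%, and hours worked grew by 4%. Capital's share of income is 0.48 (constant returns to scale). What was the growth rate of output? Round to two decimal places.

Output grew 10.08%.

Labor's share = 1 − 0.48 = 0.52.
Capital: 0.48 × 12.3 = 5.904 pp.
Hours worked: 0.52 × 4 = 2.08 pp.
Output growth = 2.1 + 7.984 = 10.084%.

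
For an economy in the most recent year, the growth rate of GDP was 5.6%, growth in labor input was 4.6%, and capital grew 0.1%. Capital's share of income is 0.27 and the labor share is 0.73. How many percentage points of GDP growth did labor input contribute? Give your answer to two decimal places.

Labor's share = 1 − 0.27 = 0.73.
Contribution = share × growth = 0.73 × 4.6 = 3.358 pp.

3.36 percentage points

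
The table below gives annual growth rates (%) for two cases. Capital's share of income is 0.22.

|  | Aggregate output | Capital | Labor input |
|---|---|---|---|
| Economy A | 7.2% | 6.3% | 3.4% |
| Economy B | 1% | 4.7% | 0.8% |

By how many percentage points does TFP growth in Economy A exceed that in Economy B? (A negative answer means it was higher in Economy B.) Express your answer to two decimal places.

3.82 percentage points

Labor's share = 1 − 0.22 = 0.78.
Economy A: TFP = 7.2 − 1.386 − 2.652 = 3.162%.
Economy B: TFP = 1 − 1.034 − 0.624 = -0.658%.
Difference = 3.162 − (-0.658) = 3.82 pp.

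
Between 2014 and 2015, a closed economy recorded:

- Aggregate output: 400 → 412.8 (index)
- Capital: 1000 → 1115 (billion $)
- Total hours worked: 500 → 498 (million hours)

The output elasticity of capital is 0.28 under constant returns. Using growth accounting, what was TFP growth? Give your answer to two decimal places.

0.27%

Aggregate output growth = (412.8 − 400) / 400 = 3.2%.
Capital growth = (1115 − 1000) / 1000 = 11.5%.
Total hours worked growth = (498 − 500) / 500 = -0.4%.
Labor's share = 1 − 0.28 = 0.72.
Capital: 0.28 × 11.5 = 3.22 pp.
Total hours worked: 0.72 × (-0.4) = -0.288 pp.
TFP growth = 3.2 − 2.932 = 0.268%.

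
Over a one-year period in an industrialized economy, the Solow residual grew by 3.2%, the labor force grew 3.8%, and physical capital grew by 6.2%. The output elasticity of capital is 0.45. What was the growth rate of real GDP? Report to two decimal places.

8.08%

Labor's share = 1 − 0.45 = 0.55.
Physical capital: 0.45 × 6.2 = 2.79 pp.
The labor force: 0.55 × 3.8 = 2.09 pp.
Output growth = 3.2 + 4.88 = 8.08%.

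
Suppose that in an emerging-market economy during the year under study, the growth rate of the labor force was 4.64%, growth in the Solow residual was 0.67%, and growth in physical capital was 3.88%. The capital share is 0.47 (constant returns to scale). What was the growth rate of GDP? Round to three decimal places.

Labor's share = 1 − 0.47 = 0.53.
Physical capital: 0.47 × 3.88 = 1.8236 pp.
The labor force: 0.53 × 4.64 = 2.4592 pp.
Output growth = 0.67 + 4.2828 = 4.9528%.

4.953%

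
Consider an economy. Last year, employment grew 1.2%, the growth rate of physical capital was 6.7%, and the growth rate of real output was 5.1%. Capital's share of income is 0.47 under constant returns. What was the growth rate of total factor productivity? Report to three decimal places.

1.315%

Labor's share = 1 − 0.47 = 0.53.
Physical capital: 0.47 × 6.7 = 3.149 pp.
Employment: 0.53 × 1.2 = 0.636 pp.
TFP growth = 5.1 − 3.785 = 1.315%.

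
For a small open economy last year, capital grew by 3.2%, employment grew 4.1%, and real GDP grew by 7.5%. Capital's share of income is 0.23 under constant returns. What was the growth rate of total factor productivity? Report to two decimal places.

Labor's share = 1 − 0.23 = 0.77.
Capital: 0.23 × 3.2 = 0.736 pp.
Employment: 0.77 × 4.1 = 3.157 pp.
TFP growth = 7.5 − 3.893 = 3.607%.

3.61%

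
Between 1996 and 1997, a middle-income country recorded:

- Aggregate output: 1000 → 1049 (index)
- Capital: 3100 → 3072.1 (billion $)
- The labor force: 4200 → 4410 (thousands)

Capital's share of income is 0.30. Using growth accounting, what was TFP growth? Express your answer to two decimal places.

TFP grew 1.67%.

Aggregate output growth = (1049 − 1000) / 1000 = 4.9%.
Capital growth = (3072.1 − 3100) / 3100 = -0.9%.
The labor force growth = (4410 − 4200) / 4200 = 5%.
Labor's share = 1 − 0.3 = 0.7.
Capital: 0.3 × (-0.9) = -0.27 pp.
The labor force: 0.7 × 5 = 3.5 pp.
TFP growth = 4.9 − 3.23 = 1.67%.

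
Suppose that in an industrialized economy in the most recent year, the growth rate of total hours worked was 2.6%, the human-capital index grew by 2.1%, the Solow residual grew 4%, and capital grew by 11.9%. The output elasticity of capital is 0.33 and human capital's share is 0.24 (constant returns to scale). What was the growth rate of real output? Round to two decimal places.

9.55%

Labor's share = 1 − 0.33 − 0.24 = 0.43.
Capital: 0.33 × 11.9 = 3.927 pp.
The human-capital index: 0.24 × 2.1 = 0.504 pp.
Total hours worked: 0.43 × 2.6 = 1.118 pp.
Output growth = 4 + 5.549 = 9.549%.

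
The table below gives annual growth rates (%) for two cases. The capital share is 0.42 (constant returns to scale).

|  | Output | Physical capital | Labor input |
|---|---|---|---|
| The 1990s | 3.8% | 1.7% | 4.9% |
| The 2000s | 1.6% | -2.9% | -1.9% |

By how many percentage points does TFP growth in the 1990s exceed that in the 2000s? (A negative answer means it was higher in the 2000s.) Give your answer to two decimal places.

Labor's share = 1 − 0.42 = 0.58.
The 1990s: TFP = 3.8 − 0.714 − 2.842 = 0.244%.
The 2000s: TFP = 1.6 + 1.218 + 1.102 = 3.92%.
Difference = 0.244 − (3.92) = -3.676 pp.

-3.68 percentage points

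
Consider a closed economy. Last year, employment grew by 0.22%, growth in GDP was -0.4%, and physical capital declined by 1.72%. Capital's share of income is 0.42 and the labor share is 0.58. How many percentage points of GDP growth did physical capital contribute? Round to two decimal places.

-0.72

Contribution = share × growth = 0.42 × (-1.72) = -0.7224 pp.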